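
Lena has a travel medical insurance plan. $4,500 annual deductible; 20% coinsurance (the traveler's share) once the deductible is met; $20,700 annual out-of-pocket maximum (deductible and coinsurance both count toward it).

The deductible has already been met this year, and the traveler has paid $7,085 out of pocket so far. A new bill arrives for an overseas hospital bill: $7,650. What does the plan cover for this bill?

The deductible is already satisfied, so the full bill goes to coinsurance.
Traveler's 20% share of $7,650 is $1,530.
Year-to-date out-of-pocket becomes $7,085 + $1,530 = $8,615, still under the $20,700 maximum, so no cap applies.
Insurer pays the balance: $7,650 − $1,530 = $6,120.

$6,120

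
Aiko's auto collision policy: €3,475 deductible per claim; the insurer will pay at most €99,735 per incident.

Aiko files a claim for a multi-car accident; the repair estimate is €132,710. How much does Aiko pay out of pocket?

€32,975

After the deductible, €132,710 − €3,475 = €129,235 remains.
€129,235 exceeds the €99,735 limit, so the insurer pays the limit: €99,735.
The driver bears the rest of the original loss: €132,710 − €99,735 = €32,975.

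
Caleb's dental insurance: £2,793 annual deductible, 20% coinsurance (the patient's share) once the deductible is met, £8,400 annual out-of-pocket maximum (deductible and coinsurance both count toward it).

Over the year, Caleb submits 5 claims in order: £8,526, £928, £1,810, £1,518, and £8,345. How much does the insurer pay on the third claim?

£1,448

Bill 1, £8,526: £2,793 finishes the deductible; £5,733 goes to coinsurance; 20% of £5,733 = £1,146.60. Patient pays £3,939.60; OOP now £3,939.60. Insurer: £8,526 − £3,939.60 = £4,586.40.
Bill 2, £928: 20% coinsurance on £928 = £185.60. Patient owes £185.60 (running OOP £4,125.20). Insurer: £928 − £185.60 = £742.40.
Bill 3, £1,810: deductible met; 20% of £1,810 = £362. Cost to patient: £362. OOP to date £4,487.20. Plan pays £1,810 − £362 = £1,448.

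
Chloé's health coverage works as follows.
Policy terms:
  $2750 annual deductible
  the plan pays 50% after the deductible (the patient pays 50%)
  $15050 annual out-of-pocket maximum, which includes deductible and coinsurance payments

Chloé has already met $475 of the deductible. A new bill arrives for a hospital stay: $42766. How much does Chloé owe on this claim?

$14575

Remaining deductible: $2750 − $475 = $2275.
That leaves $42766 − $2275 = $40491 for coinsurance.
Patient's 50% share of $40491 is $20245.50.
So the patient owes $2275 + $20245.50 = $22520.50 before any cap.
Year-to-date out-of-pocket would reach $475 + $22520.50 = $22995.50, above the $15050 maximum, so the patient pays only $15050 − $475 = $14575.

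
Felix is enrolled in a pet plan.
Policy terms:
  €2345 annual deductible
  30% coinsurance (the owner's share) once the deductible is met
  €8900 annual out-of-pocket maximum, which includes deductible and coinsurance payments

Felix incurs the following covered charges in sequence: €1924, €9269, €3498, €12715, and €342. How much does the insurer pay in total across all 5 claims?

Claim 1 — €1924: all of it applies to the deductible. Cost to owner: €1924. OOP to date €1924. Plan pays €1924 − €1924 = €0.
Claim 2 — €9269: deductible takes €421, €8848 remains; coinsurance €8848 × 30% = €2654.40. Owner pays €3075.40; OOP now €4999.40. Insurer: €9269 − €3075.40 = €6193.60.
Claim 3 — €3498: deductible met; 30% of €3498 = €1049.40. Owner owes €1049.40 (running OOP €6048.80). Plan pays €3498 − €1049.40 = €2448.60.
Claim 4 — €12715: deductible already satisfied, so owner's share is 30% × €12715 = €3814.50. Adding that to €6048.80 gives €9863.30, past the €8900 cap; owner pays only €8900 − €6048.80 = €2851.20. Plan pays €12715 − €2851.20 = €9863.80.
Claim 5 — €342: deductible met; 30% of €342 = €102.60. Adding that to €8900 gives €9002.60, past the €8900 cap; owner pays only €8900 − €8900 = €0. Insurer: €342 − €0 = €342.
Insurer total = bills − owner's total = €27748 − €8900 = €18848.

€18848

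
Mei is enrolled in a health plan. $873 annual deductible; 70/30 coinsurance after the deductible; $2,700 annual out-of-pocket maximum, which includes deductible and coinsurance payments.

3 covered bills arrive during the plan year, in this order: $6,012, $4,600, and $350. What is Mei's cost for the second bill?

$285.30

Claim 1 — $6,012: $873 finishes the deductible; $5,139 goes to coinsurance; patient's 30% is $1,541.70. Cost to patient: $2,414.70. OOP to date $2,414.70.
Claim 2 — $4,600: 30% coinsurance on $4,600 = $1,380. That would push OOP to $3,794.70, over the $2,700 cap, so patient pays $2,700 − $2,414.70 = $285.30.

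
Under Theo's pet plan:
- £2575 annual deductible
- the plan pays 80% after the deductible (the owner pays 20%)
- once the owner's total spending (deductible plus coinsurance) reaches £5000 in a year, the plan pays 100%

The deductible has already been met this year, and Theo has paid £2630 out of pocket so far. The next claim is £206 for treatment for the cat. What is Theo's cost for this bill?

The deductible is already satisfied, so the full bill goes to coinsurance.
Owner's 20% share of £206 is £41.20.
Cumulative spending £2630 + £41.20 = £2671.20 stays under the £5000 maximum.

£41.20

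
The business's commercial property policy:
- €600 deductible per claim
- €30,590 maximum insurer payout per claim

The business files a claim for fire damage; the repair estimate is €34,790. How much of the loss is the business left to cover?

€4,200

Subtract the deductible: €34,790 − €600 = €34,190.
Since €34,190 > €30,590, the payout is capped at €30,590.
Business's share is the uncovered remainder: €34,790 − €30,590 = €4,200.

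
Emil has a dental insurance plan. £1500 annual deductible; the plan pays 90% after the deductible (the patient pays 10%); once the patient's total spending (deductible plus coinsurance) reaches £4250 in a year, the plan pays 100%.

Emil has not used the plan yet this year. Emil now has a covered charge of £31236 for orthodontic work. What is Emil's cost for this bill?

Nothing has been paid toward the £1500 deductible, so the first £1500 of this charge is applied there.
That leaves £31236 − £1500 = £29736 for coinsurance.
Patient's 10% share of £29736 is £2973.60.
So the patient owes £1500 + £2973.60 = £4473.60 before any cap.
Year-to-date out-of-pocket would reach £0 + £4473.60 = £4473.60, above the £4250 maximum, so the patient pays only £4250 − £0 = £4250.

£4250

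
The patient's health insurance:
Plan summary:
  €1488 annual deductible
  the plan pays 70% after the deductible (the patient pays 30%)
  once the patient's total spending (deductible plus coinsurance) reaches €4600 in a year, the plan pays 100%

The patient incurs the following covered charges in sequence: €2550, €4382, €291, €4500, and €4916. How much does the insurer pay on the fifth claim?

Claim 1 — €2550: €1488 to deductible, leaving €1062; 30% of €1062 = €318.60. Cost to patient: €1806.60. OOP to date €1806.60. Insurer: €2550 − €1806.60 = €743.40.
Claim 2 — €4382: deductible already satisfied, so patient's share is 30% × €4382 = €1314.60. Patient pays €1314.60; OOP now €3121.20. Plan pays €4382 − €1314.60 = €3067.40.
Claim 3 — €291: deductible already satisfied, so patient's share is 30% × €291 = €87.30. Patient pays €87.30; OOP now €3208.50. Insurer: €291 − €87.30 = €203.70.
Claim 4 — €4500: deductible met; 30% of €4500 = €1350. Cost to patient: €1350. OOP to date €4558.50. Plan pays €4500 − €1350 = €3150.
Claim 5 — €4916: 30% coinsurance on €4916 = €1474.80. That would push OOP to €6033.30, over the €4600 cap, so patient pays €4600 − €4558.50 = €41.50. Plan pays €4916 − €41.50 = €4874.50.

€4874.50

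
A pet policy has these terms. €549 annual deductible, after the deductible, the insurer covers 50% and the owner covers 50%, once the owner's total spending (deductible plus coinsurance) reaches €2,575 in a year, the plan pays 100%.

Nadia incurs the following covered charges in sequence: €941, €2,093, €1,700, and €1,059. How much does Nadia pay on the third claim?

€783.50

Bill 1, €941: €549 to deductible, leaving €392; 50% of €392 = €196. Owner owes €745 (running OOP €745).
Bill 2, €2,093: 50% coinsurance on €2,093 = €1,046.50. Owner owes €1,046.50 (running OOP €1,791.50).
Bill 3, €1,700: 50% coinsurance on €1,700 = €850. Adding that to €1,791.50 gives €2,641.50, past the €2,575 cap; owner pays only €2,575 − €1,791.50 = €783.50.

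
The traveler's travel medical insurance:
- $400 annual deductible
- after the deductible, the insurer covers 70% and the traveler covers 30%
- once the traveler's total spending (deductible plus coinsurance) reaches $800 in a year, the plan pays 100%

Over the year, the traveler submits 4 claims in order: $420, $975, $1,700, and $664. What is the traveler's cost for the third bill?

Bill 1, $420: deductible takes $400, $20 remains; 30% of $20 = $6. Traveler owes $406 (running OOP $406).
Bill 2, $975: deductible already satisfied, so traveler's share is 30% × $975 = $292.50. Cost to traveler: $292.50. OOP to date $698.50.
Bill 3, $1,700: 30% coinsurance on $1,700 = $510. That would push OOP to $1,208.50, over the $800 cap, so traveler pays $800 − $698.50 = $101.50.

$101.50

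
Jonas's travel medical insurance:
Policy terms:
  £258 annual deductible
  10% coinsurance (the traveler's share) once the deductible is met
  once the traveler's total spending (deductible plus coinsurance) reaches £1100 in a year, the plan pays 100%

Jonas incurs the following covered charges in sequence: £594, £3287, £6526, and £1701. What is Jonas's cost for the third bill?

£479.70

Bill 1, £594: £258 finishes the deductible; £336 goes to coinsurance; traveler's 10% is £33.60. Cost to traveler: £291.60. OOP to date £291.60.
Bill 2, £3287: deductible already satisfied, so traveler's share is 10% × £3287 = £328.70. Traveler owes £328.70 (running OOP £620.30).
Bill 3, £6526: deductible already satisfied, so traveler's share is 10% × £6526 = £652.60. Adding that to £620.30 gives £1272.90, past the £1100 cap; traveler pays only £1100 − £620.30 = £479.70.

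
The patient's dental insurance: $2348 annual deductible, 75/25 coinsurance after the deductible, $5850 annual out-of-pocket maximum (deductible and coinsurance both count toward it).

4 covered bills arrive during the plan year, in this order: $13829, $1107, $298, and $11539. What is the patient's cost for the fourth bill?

#1 ($13829): deductible takes $2348, $11481 remains; 25% of $11481 = $2870.25. Patient owes $5218.25 (running OOP $5218.25).
#2 ($1107): deductible met; 25% of $1107 = $276.75. Patient pays $276.75; OOP now $5495.
#3 ($298): 25% coinsurance on $298 = $74.50. Cost to patient: $74.50. OOP to date $5569.50.
#4 ($11539): 25% coinsurance on $11539 = $2884.75. OOP would hit $8454.25 > $5850, so the cap limits the patient to $5850 − $5569.50 = $280.50.

$280.50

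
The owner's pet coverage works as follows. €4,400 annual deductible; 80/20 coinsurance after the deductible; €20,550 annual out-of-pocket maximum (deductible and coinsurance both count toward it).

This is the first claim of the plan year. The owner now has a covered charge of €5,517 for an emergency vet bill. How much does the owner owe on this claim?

The full €4,400 deductible is still open; €4,400 of this bill applies to it.
After the €4,400 deductible portion, €5,517 − €4,400 = €1,117 is subject to coinsurance.
Owner's 20% share of €1,117 is €223.40.
That puts the owner's cost at €4,400 + €223.40 = €4,623.40 before any cap.
Cumulative spending €0 + €4,623.40 = €4,623.40 stays under the €20,550 maximum.

€4,623.40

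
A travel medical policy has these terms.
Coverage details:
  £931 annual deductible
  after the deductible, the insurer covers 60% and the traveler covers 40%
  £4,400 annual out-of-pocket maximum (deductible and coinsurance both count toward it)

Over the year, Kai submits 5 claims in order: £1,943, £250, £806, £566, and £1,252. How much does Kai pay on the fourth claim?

£226.40

Claim 1 — £1,943: £931 to deductible, leaving £1,012; coinsurance £1,012 × 40% = £404.80. Traveler pays £1,335.80; OOP now £1,335.80.
Claim 2 — £250: deductible already satisfied, so traveler's share is 40% × £250 = £100. Traveler owes £100 (running OOP £1,435.80).
Claim 3 — £806: 40% coinsurance on £806 = £322.40. Traveler owes £322.40 (running OOP £1,758.20).
Claim 4 — £566: deductible already satisfied, so traveler's share is 40% × £566 = £226.40. Cost to traveler: £226.40. OOP to date £1,984.60.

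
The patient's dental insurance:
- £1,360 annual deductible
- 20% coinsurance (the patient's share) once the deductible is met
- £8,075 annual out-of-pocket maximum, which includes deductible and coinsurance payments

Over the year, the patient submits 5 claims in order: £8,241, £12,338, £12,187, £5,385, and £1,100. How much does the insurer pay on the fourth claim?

Claim 1 — £8,241: £1,360 to deductible, leaving £6,881; patient's 20% is £1,376.20. Patient pays £2,736.20; OOP now £2,736.20. Plan pays £8,241 − £2,736.20 = £5,504.80.
Claim 2 — £12,338: deductible met; 20% of £12,338 = £2,467.60. Cost to patient: £2,467.60. OOP to date £5,203.80. Insurer: £12,338 − £2,467.60 = £9,870.40.
Claim 3 — £12,187: deductible met; 20% of £12,187 = £2,437.40. Cost to patient: £2,437.40. OOP to date £7,641.20. Insurer: £12,187 − £2,437.40 = £9,749.60.
Claim 4 — £5,385: 20% coinsurance on £5,385 = £1,077. Adding that to £7,641.20 gives £8,718.20, past the £8,075 cap; patient pays only £8,075 − £7,641.20 = £433.80. Insurer: £5,385 − £433.80 = £4,951.20.

£4,951.20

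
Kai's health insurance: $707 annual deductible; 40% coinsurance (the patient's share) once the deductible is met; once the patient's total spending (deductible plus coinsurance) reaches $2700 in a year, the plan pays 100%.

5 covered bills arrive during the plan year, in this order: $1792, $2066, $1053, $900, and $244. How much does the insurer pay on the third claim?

$631.80

Claim 1 — $1792: deductible takes $707, $1085 remains; patient's 40% is $434. Patient pays $1141; OOP now $1141. Insurer: $1792 − $1141 = $651.
Claim 2 — $2066: deductible already satisfied, so patient's share is 40% × $2066 = $826.40. Cost to patient: $826.40. OOP to date $1967.40. Plan pays $2066 − $826.40 = $1239.60.
Claim 3 — $1053: deductible already satisfied, so patient's share is 40% × $1053 = $421.20. Patient pays $421.20; OOP now $2388.60. Insurer: $1053 − $421.20 = $631.80.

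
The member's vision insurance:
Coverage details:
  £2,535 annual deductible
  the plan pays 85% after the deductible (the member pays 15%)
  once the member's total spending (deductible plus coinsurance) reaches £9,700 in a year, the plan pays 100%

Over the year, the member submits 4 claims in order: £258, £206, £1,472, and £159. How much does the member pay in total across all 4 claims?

£2,095

Claim 1 — £258: entire amount goes to the deductible. Cost to member: £258. OOP to date £258.
Claim 2 — £206: fully absorbed by the deductible. Cost to member: £206. OOP to date £464.
Claim 3 — £1,472: all of it applies to the deductible. Cost to member: £1,472. OOP to date £1,936.
Claim 4 — £159: fully absorbed by the deductible. Cost to member: £159. OOP to date £2,095.
Total paid by the member: £258 + £206 + £1,472 + £159 = £2,095.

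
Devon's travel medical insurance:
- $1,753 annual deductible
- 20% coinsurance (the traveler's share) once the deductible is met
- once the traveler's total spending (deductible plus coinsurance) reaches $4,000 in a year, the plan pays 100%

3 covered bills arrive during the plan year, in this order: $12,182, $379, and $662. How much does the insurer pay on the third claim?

#1 ($12,182): $1,753 to deductible, leaving $10,429; 20% of $10,429 = $2,085.80. Cost to traveler: $3,838.80. OOP to date $3,838.80. Plan pays $12,182 − $3,838.80 = $8,343.20.
#2 ($379): 20% coinsurance on $379 = $75.80. Traveler pays $75.80; OOP now $3,914.60. Insurer: $379 − $75.80 = $303.20.
#3 ($662): deductible met; 20% of $662 = $132.40. Adding that to $3,914.60 gives $4,047, past the $4,000 cap; traveler pays only $4,000 − $3,914.60 = $85.40. Insurer: $662 − $85.40 = $576.60.

$576.60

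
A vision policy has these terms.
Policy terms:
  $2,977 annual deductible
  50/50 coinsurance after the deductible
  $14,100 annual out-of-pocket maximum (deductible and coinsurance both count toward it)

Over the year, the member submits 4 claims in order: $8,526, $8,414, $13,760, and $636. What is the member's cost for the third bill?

$4,141.50

Bill 1, $8,526: deductible takes $2,977, $5,549 remains; 50% of $5,549 = $2,774.50. Member pays $5,751.50; OOP now $5,751.50.
Bill 2, $8,414: deductible met; 50% of $8,414 = $4,207. Member owes $4,207 (running OOP $9,958.50).
Bill 3, $13,760: deductible already satisfied, so member's share is 50% × $13,760 = $6,880. That would push OOP to $16,838.50, over the $14,100 cap, so member pays $14,100 − $9,958.50 = $4,141.50.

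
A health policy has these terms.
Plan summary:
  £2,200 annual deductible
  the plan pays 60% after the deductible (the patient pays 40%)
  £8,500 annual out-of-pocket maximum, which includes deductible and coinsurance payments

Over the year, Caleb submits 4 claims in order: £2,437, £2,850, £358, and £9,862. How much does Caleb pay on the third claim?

Claim 1 — £2,437: deductible takes £2,200, £237 remains; patient's 40% is £94.80. Patient owes £2,294.80 (running OOP £2,294.80).
Claim 2 — £2,850: deductible already satisfied, so patient's share is 40% × £2,850 = £1,140. Cost to patient: £1,140. OOP to date £3,434.80.
Claim 3 — £358: 40% coinsurance on £358 = £143.20. Cost to patient: £143.20. OOP to date £3,578.

£143.20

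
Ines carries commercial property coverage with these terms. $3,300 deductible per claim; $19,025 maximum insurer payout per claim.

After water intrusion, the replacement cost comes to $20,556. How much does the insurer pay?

Less the $3,300 deductible: $20,556 − $3,300 = $17,256.
That's under the $19,025 cap, so the insurer reimburses the full $17,256.

$17,256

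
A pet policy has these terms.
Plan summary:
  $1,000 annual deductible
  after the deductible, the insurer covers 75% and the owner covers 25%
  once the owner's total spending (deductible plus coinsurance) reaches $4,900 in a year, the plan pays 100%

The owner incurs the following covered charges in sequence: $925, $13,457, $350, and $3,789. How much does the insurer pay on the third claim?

Claim 1 — $925: entire amount goes to the deductible. Owner pays $925; OOP now $925. Insurer: $925 − $925 = $0.
Claim 2 — $13,457: $75 to deductible, leaving $13,382; 25% of $13,382 = $3,345.50. Owner owes $3,420.50 (running OOP $4,345.50). Plan pays $13,457 − $3,420.50 = $10,036.50.
Claim 3 — $350: deductible met; 25% of $350 = $87.50. Owner pays $87.50; OOP now $4,433. Insurer: $350 − $87.50 = $262.50.

$262.50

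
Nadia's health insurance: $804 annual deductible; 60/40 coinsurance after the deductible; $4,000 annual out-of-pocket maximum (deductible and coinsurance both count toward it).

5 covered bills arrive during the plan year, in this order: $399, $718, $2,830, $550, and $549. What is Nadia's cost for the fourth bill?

$220

Claim 1 ($399): all of it applies to the deductible. Cost to patient: $399. OOP to date $399.
Claim 2 ($718): $405 finishes the deductible; $313 goes to coinsurance; patient's 40% is $125.20. Patient pays $530.20; OOP now $929.20.
Claim 3 ($2,830): deductible already satisfied, so patient's share is 40% × $2,830 = $1,132. Patient owes $1,132 (running OOP $2,061.20).
Claim 4 ($550): deductible already satisfied, so patient's share is 40% × $550 = $220. Patient owes $220 (running OOP $2,281.20).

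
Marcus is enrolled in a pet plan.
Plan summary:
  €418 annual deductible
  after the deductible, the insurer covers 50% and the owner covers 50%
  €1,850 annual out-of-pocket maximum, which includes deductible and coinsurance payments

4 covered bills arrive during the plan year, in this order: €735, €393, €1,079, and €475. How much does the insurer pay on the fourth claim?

#1 (€735): €418 finishes the deductible; €317 goes to coinsurance; coinsurance €317 × 50% = €158.50. Owner owes €576.50 (running OOP €576.50). Plan pays €735 − €576.50 = €158.50.
#2 (€393): 50% coinsurance on €393 = €196.50. Cost to owner: €196.50. OOP to date €773. Insurer: €393 − €196.50 = €196.50.
#3 (€1,079): deductible already satisfied, so owner's share is 50% × €1,079 = €539.50. Owner pays €539.50; OOP now €1,312.50. Plan pays €1,079 − €539.50 = €539.50.
#4 (€475): 50% coinsurance on €475 = €237.50. Owner pays €237.50; OOP now €1,550. Plan pays €475 − €237.50 = €237.50.

€237.50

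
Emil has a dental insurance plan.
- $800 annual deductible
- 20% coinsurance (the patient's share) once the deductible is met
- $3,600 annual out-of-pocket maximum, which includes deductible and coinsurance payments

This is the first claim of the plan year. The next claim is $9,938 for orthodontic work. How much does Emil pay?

$2,627.60

The full $800 deductible is still open; $800 of this bill applies to it.
After the $800 deductible portion, $9,938 − $800 = $9,138 is subject to coinsurance.
Patient's 20% share of $9,138 is $1,827.60.
So the patient owes $800 + $1,827.60 = $2,627.60 before any cap.
Total out-of-pocket so far would be $0 + $2,627.60 = $2,627.60, below the $3,600 cap — no reduction.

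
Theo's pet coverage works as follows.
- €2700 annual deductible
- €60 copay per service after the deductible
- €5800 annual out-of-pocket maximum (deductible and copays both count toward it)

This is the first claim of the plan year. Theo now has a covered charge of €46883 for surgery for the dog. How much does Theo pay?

€2760

Deductible not yet touched, so the first €2700 of the bill goes to the deductible.
The remaining €44183 (= €46883 − €2700) moves to the copay.
Copay on this service: €60.
So the owner owes €2700 + €60 = €2760 before any cap.
Total out-of-pocket so far would be €0 + €2760 = €2760, below the €5800 cap — no reduction.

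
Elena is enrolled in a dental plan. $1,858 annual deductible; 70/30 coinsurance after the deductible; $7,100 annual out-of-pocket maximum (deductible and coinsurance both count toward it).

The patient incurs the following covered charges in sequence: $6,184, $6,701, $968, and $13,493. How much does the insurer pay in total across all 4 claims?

$20,246

Claim 1 — $6,184: $1,858 to deductible, leaving $4,326; coinsurance $4,326 × 30% = $1,297.80. Patient pays $3,155.80; OOP now $3,155.80. Plan pays $6,184 − $3,155.80 = $3,028.20.
Claim 2 — $6,701: deductible met; 30% of $6,701 = $2,010.30. Patient pays $2,010.30; OOP now $5,166.10. Insurer: $6,701 − $2,010.30 = $4,690.70.
Claim 3 — $968: 30% coinsurance on $968 = $290.40. Cost to patient: $290.40. OOP to date $5,456.50. Plan pays $968 − $290.40 = $677.60.
Claim 4 — $13,493: 30% coinsurance on $13,493 = $4,047.90. That would push OOP to $9,504.40, over the $7,100 cap, so patient pays $7,100 − $5,456.50 = $1,643.50. Plan pays $13,493 − $1,643.50 = $11,849.50.
Insurer total: $3,028.20 + $4,690.70 + $677.60 + $11,849.50 = $20,246.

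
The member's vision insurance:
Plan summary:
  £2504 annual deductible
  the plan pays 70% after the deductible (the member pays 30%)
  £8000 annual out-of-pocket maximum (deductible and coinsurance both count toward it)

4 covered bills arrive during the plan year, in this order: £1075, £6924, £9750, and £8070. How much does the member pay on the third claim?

£2925

Claim 1 — £1075: fully absorbed by the deductible. Cost to member: £1075. OOP to date £1075.
Claim 2 — £6924: £1429 to deductible, leaving £5495; member's 30% is £1648.50. Member pays £3077.50; OOP now £4152.50.
Claim 3 — £9750: deductible met; 30% of £9750 = £2925. Member pays £2925; OOP now £7077.50.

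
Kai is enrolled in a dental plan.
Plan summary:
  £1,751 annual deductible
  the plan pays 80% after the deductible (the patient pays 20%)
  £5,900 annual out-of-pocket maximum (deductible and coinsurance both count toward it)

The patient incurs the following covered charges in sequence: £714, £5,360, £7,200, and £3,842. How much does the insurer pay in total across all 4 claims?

#1 (£714): fully absorbed by the deductible. Patient owes £714 (running OOP £714). Insurer: £714 − £714 = £0.
#2 (£5,360): £1,037 to deductible, leaving £4,323; patient's 20% is £864.60. Patient pays £1,901.60; OOP now £2,615.60. Insurer: £5,360 − £1,901.60 = £3,458.40.
#3 (£7,200): deductible already satisfied, so patient's share is 20% × £7,200 = £1,440. Cost to patient: £1,440. OOP to date £4,055.60. Plan pays £7,200 − £1,440 = £5,760.
#4 (£3,842): deductible already satisfied, so patient's share is 20% × £3,842 = £768.40. Patient owes £768.40 (running OOP £4,824). Insurer: £3,842 − £768.40 = £3,073.60.
Insurer total = bills − patient's total = £17,116 − £4,824 = £12,292.

£12,292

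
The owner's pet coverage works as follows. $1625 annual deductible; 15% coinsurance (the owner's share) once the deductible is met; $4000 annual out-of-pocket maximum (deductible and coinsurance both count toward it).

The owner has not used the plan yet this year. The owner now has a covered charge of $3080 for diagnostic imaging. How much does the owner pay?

$1843.25

Deductible not yet touched, so the first $1625 of the bill goes to the deductible.
That leaves $3080 − $1625 = $1455 for coinsurance.
Coinsurance: $1455 × 15% = $218.25.
Owner responsibility before any cap: $1625 + $218.25 = $1843.25.
Cumulative spending $0 + $1843.25 = $1843.25 stays under the $4000 maximum.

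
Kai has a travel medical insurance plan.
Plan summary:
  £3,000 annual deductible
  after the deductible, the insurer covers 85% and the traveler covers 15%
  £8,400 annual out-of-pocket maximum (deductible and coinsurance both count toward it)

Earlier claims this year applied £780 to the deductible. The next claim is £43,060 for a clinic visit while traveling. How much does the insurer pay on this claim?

£780 of the £3,000 deductible is already met, leaving £2,220.
The remaining £40,840 (= £43,060 − £2,220) moves to coinsurance.
15% of £40,840 = £6,126 falls to the traveler.
That puts the traveler's cost at £2,220 + £6,126 = £8,346 before any cap.
Adding £8,346 to the £780 already spent would give £9,126, which exceeds the £8,400 cap; the traveler pays just £8,400 − £780 = £7,620.
The plan picks up £43,060 − £7,620 = £35,440.

£35,440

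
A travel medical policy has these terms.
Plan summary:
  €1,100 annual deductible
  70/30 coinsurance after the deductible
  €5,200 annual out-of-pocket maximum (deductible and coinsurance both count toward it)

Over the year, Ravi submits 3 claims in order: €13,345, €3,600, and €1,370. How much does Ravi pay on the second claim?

€426.50

#1 (€13,345): deductible takes €1,100, €12,245 remains; traveler's 30% is €3,673.50. Traveler owes €4,773.50 (running OOP €4,773.50).
#2 (€3,600): 30% coinsurance on €3,600 = €1,080. OOP would hit €5,853.50 > €5,200, so the cap limits the traveler to €5,200 − €4,773.50 = €426.50.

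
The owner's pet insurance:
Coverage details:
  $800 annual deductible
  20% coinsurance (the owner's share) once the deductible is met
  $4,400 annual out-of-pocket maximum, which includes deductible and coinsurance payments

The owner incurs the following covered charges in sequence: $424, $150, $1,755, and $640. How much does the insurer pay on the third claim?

$1,223.20

Bill 1, $424: all of it applies to the deductible. Owner owes $424 (running OOP $424). Insurer: $424 − $424 = $0.
Bill 2, $150: all of it applies to the deductible. Owner owes $150 (running OOP $574). Insurer: $150 − $150 = $0.
Bill 3, $1,755: deductible takes $226, $1,529 remains; coinsurance $1,529 × 20% = $305.80. Owner pays $531.80; OOP now $1,105.80. Insurer: $1,755 − $531.80 = $1,223.20.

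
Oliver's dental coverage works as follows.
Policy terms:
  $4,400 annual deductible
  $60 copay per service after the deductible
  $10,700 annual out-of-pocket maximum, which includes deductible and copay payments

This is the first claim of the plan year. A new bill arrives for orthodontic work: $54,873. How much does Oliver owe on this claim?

Deductible not yet touched, so the first $4,400 of the bill goes to the deductible.
The remaining $50,473 (= $54,873 − $4,400) moves to the copay.
Copay on this service: $60.
So the patient owes $4,400 + $60 = $4,460 before any cap.
Total out-of-pocket so far would be $0 + $4,460 = $4,460, below the $10,700 cap — no reduction.

$4,460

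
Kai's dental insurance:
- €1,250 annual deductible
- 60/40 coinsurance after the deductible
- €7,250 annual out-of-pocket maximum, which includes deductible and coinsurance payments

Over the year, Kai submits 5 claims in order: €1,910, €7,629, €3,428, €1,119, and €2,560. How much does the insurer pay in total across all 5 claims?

€9,396

Claim 1 — €1,910: €1,250 finishes the deductible; €660 goes to coinsurance; 40% of €660 = €264. Cost to patient: €1,514. OOP to date €1,514. Insurer: €1,910 − €1,514 = €396.
Claim 2 — €7,629: deductible already satisfied, so patient's share is 40% × €7,629 = €3,051.60. Patient pays €3,051.60; OOP now €4,565.60. Insurer: €7,629 − €3,051.60 = €4,577.40.
Claim 3 — €3,428: 40% coinsurance on €3,428 = €1,371.20. Patient owes €1,371.20 (running OOP €5,936.80). Insurer: €3,428 − €1,371.20 = €2,056.80.
Claim 4 — €1,119: 40% coinsurance on €1,119 = €447.60. Patient pays €447.60; OOP now €6,384.40. Plan pays €1,119 − €447.60 = €671.40.
Claim 5 — €2,560: deductible already satisfied, so patient's share is 40% × €2,560 = €1,024. That would push OOP to €7,408.40, over the €7,250 cap, so patient pays €7,250 − €6,384.40 = €865.60. Plan pays €2,560 − €865.60 = €1,694.40.
Insurer total = bills − patient's total = €16,646 − €7,250 = €9,396.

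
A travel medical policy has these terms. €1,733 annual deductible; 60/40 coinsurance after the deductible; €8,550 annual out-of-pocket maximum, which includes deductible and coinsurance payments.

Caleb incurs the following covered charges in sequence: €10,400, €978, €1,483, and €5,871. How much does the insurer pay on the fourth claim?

Claim 1 (€10,400): €1,733 to deductible, leaving €8,667; traveler's 40% is €3,466.80. Traveler owes €5,199.80 (running OOP €5,199.80). Insurer: €10,400 − €5,199.80 = €5,200.20.
Claim 2 (€978): deductible met; 40% of €978 = €391.20. Cost to traveler: €391.20. OOP to date €5,591. Plan pays €978 − €391.20 = €586.80.
Claim 3 (€1,483): 40% coinsurance on €1,483 = €593.20. Cost to traveler: €593.20. OOP to date €6,184.20. Insurer: €1,483 − €593.20 = €889.80.
Claim 4 (€5,871): deductible met; 40% of €5,871 = €2,348.40. Traveler owes €2,348.40 (running OOP €8,532.60). Insurer: €5,871 − €2,348.40 = €3,522.60.

€3,522.60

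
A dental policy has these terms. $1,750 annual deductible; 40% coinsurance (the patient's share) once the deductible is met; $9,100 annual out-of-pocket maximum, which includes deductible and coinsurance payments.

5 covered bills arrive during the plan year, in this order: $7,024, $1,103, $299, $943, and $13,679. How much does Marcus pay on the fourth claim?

Claim 1 ($7,024): $1,750 to deductible, leaving $5,274; patient's 40% is $2,109.60. Cost to patient: $3,859.60. OOP to date $3,859.60.
Claim 2 ($1,103): deductible already satisfied, so patient's share is 40% × $1,103 = $441.20. Patient owes $441.20 (running OOP $4,300.80).
Claim 3 ($299): 40% coinsurance on $299 = $119.60. Cost to patient: $119.60. OOP to date $4,420.40.
Claim 4 ($943): 40% coinsurance on $943 = $377.20. Cost to patient: $377.20. OOP to date $4,797.60.

$377.20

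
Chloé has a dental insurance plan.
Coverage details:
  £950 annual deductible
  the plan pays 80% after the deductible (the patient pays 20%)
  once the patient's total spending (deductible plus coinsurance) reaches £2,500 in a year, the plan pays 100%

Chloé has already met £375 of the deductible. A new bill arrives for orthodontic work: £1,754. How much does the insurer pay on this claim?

£943.20

£375 of the £950 deductible is already met, leaving £575.
After the £575 deductible portion, £1,754 − £575 = £1,179 is subject to coinsurance.
20% of £1,179 = £235.80 falls to the patient.
Patient responsibility before any cap: £575 + £235.80 = £810.80.
Year-to-date out-of-pocket becomes £375 + £810.80 = £1,185.80, still under the £2,500 maximum, so no cap applies.
Insurer pays the balance: £1,754 − £810.80 = £943.20.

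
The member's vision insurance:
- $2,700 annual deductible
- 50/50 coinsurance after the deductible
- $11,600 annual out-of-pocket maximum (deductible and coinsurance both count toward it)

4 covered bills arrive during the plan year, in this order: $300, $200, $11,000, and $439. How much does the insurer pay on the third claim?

#1 ($300): fully absorbed by the deductible. Member pays $300; OOP now $300. Plan pays $300 − $300 = $0.
#2 ($200): entire amount goes to the deductible. Member owes $200 (running OOP $500). Plan pays $200 − $200 = $0.
#3 ($11,000): $2,200 finishes the deductible; $8,800 goes to coinsurance; 50% of $8,800 = $4,400. Cost to member: $6,600. OOP to date $7,100. Plan pays $11,000 − $6,600 = $4,400.

$4,400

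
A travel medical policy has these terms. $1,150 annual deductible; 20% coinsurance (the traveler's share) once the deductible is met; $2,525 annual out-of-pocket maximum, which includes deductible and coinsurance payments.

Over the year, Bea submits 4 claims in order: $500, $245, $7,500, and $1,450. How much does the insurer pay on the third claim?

$5,720

Bill 1, $500: entire amount goes to the deductible. Traveler owes $500 (running OOP $500). Insurer: $500 − $500 = $0.
Bill 2, $245: entire amount goes to the deductible. Traveler pays $245; OOP now $745. Plan pays $245 − $245 = $0.
Bill 3, $7,500: $405 finishes the deductible; $7,095 goes to coinsurance; traveler's 20% is $1,419. Claim cost before the cap: $405 + $1,419 = $1,824. Adding that to $745 gives $2,569, past the $2,525 cap; traveler pays only $2,525 − $745 = $1,780. Plan pays $7,500 − $1,780 = $5,720.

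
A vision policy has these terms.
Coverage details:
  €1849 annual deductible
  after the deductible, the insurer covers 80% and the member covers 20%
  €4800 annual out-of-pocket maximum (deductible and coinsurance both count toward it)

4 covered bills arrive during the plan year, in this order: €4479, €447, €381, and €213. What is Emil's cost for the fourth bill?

Claim 1 — €4479: deductible takes €1849, €2630 remains; coinsurance €2630 × 20% = €526. Member pays €2375; OOP now €2375.
Claim 2 — €447: 20% coinsurance on €447 = €89.40. Cost to member: €89.40. OOP to date €2464.40.
Claim 3 — €381: deductible already satisfied, so member's share is 20% × €381 = €76.20. Cost to member: €76.20. OOP to date €2540.60.
Claim 4 — €213: 20% coinsurance on €213 = €42.60. Member owes €42.60 (running OOP €2583.20).

€42.60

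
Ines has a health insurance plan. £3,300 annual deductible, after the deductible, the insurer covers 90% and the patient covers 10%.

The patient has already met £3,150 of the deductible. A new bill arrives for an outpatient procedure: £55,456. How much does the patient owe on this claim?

£5,680.60

Deductible still to meet: £3,300 − £3,150 = £150.
The remaining £55,306 (= £55,456 − £150) moves to coinsurance.
10% of £55,306 = £5,530.60 falls to the patient.
Patient responsibility: £150 + £5,530.60 = £5,680.60.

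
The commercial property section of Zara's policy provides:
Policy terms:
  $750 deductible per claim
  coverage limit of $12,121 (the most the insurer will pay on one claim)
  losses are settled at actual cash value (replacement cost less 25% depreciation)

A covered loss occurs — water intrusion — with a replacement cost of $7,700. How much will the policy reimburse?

$5,025

Depreciate 25%: the covered value is $7,700 × 0.75 = $5,775.
Subtract the deductible: $5,775 − $750 = $5,025.
That's under the $12,121 cap, so the insurer reimburses the full $5,025.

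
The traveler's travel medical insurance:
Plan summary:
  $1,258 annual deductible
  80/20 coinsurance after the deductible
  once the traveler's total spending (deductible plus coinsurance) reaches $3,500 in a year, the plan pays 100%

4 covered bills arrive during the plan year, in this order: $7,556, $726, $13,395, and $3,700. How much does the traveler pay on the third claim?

Claim 1 — $7,556: $1,258 to deductible, leaving $6,298; traveler's 20% is $1,259.60. Traveler owes $2,517.60 (running OOP $2,517.60).
Claim 2 — $726: deductible already satisfied, so traveler's share is 20% × $726 = $145.20. Cost to traveler: $145.20. OOP to date $2,662.80.
Claim 3 — $13,395: deductible met; 20% of $13,395 = $2,679. OOP would hit $5,341.80 > $3,500, so the cap limits the traveler to $3,500 − $2,662.80 = $837.20.

$837.20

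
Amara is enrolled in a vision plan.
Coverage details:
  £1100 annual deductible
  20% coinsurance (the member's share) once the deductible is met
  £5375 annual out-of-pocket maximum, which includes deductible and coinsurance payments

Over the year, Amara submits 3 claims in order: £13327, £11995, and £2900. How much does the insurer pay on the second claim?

Claim 1 — £13327: deductible takes £1100, £12227 remains; coinsurance £12227 × 20% = £2445.40. Member pays £3545.40; OOP now £3545.40. Insurer: £13327 − £3545.40 = £9781.60.
Claim 2 — £11995: deductible met; 20% of £11995 = £2399. Adding that to £3545.40 gives £5944.40, past the £5375 cap; member pays only £5375 − £3545.40 = £1829.60. Plan pays £11995 − £1829.60 = £10165.40.

£10165.40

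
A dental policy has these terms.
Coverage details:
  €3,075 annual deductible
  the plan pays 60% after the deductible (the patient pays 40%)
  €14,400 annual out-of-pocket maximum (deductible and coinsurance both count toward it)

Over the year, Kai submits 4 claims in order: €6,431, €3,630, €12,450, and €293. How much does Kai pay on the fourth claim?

€117.20

Bill 1, €6,431: deductible takes €3,075, €3,356 remains; 40% of €3,356 = €1,342.40. Cost to patient: €4,417.40. OOP to date €4,417.40.
Bill 2, €3,630: deductible met; 40% of €3,630 = €1,452. Patient owes €1,452 (running OOP €5,869.40).
Bill 3, €12,450: deductible met; 40% of €12,450 = €4,980. Patient owes €4,980 (running OOP €10,849.40).
Bill 4, €293: deductible met; 40% of €293 = €117.20. Patient owes €117.20 (running OOP €10,966.60).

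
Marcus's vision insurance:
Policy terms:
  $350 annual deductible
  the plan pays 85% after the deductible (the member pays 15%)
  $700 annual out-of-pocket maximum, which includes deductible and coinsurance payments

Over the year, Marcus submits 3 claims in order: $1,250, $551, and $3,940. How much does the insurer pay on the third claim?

$3,807.65

Bill 1, $1,250: $350 finishes the deductible; $900 goes to coinsurance; member's 15% is $135. Member owes $485 (running OOP $485). Insurer: $1,250 − $485 = $765.
Bill 2, $551: deductible already satisfied, so member's share is 15% × $551 = $82.65. Member owes $82.65 (running OOP $567.65). Plan pays $551 − $82.65 = $468.35.
Bill 3, $3,940: deductible met; 15% of $3,940 = $591. OOP would hit $1,158.65 > $700, so the cap limits the member to $700 − $567.65 = $132.35. Insurer: $3,940 − $132.35 = $3,807.65.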